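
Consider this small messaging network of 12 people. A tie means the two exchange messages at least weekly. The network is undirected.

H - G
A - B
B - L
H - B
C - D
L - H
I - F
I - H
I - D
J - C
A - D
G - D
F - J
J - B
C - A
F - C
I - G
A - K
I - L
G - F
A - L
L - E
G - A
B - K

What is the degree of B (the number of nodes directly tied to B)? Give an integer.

5

B is directly tied to A, H, J, K, and L. That is 5 neighbors, so the degree of B is 5.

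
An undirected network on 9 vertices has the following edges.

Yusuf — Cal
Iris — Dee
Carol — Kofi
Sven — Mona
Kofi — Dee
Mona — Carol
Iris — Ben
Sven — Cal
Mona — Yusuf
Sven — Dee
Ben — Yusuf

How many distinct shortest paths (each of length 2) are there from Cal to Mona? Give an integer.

The shortest distance is 2. The length-2 paths are: Cal–Yusuf–Mona; Cal–Sven–Mona.
That gives 2 distinct shortest paths.

2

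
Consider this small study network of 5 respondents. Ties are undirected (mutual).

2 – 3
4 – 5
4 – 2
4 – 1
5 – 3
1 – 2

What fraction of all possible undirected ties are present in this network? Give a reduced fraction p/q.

3/5

There are 6 edges and 5 nodes, so the maximum possible is C(5,2) = 10.
Density = 6/10 = 3/5.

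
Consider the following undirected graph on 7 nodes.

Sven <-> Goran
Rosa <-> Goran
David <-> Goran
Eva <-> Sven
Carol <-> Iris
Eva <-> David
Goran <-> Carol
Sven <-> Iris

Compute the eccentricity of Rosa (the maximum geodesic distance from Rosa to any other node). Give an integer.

3

Distances from Rosa: Carol:2, David:2, Eva:3, Goran:1, Iris:3, Sven:2.
The largest is 3 (to Eva and Iris), so the eccentricity of Rosa is 3.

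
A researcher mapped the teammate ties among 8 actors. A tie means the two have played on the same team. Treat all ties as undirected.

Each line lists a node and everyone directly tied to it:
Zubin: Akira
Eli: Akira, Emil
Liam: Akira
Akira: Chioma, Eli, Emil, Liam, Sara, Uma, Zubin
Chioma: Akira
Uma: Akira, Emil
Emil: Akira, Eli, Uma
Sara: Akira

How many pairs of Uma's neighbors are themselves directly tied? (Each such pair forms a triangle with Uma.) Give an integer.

Uma's neighbors: Akira and Emil.
Neighbor pairs that are themselves tied: Uma–Akira–Emil. Each forms one triangle with Uma, for 1 in total.

1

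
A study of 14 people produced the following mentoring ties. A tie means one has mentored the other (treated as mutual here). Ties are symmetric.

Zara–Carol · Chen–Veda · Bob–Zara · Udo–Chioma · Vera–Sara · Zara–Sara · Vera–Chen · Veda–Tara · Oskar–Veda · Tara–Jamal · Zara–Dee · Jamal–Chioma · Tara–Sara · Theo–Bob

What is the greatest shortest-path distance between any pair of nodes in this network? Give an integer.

7

Eccentricity of each node (its greatest distance to any other): Bob:6, Carol:6, Chen:5, Chioma:6, Dee:6, Jamal:5, Oskar:6, Sara:4, Tara:4, Theo:7, Udo:7, Veda:5, Vera:5, Zara:5.
The maximum eccentricity is 7, realized for instance by the pair Udo–Theo via Udo – Chioma – Jamal – Tara – Sara – Zara – Bob – Theo. So the diameter is 7.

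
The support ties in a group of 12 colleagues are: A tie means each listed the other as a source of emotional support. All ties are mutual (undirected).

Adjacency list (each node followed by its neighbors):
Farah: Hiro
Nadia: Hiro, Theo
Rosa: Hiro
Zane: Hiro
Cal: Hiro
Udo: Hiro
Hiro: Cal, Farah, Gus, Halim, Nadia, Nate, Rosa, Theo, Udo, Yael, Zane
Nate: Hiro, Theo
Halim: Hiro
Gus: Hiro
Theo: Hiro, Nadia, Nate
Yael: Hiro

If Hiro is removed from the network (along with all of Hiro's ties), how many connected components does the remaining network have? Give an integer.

Without Hiro, the remaining ties split the others into: {Halim}; {Yael}; {Rosa}; {Udo}; {Nadia, Nate, Theo}; {Farah}; {Zane}; {Cal}; {Gus}.
That's 9 separate components.

9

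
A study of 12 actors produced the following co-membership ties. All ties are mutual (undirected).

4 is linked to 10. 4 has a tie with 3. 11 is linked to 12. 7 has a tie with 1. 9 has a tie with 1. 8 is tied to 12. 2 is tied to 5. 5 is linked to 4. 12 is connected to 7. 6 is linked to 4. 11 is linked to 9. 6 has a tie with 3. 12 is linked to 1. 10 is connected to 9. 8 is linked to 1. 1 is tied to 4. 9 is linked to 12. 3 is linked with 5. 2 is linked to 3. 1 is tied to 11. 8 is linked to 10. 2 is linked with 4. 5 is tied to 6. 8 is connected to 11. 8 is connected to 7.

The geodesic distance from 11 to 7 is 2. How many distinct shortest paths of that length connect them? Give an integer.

The shortest distance is 2. The length-2 paths are: 11–1–7; 11–8–7; 11–12–7.
That gives 3 distinct shortest paths.

3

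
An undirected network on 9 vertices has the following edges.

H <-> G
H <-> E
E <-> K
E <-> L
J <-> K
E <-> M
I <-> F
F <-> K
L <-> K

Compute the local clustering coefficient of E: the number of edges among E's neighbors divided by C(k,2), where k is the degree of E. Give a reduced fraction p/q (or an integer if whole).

1/6

E's neighbors: H, K, L, and M (k = 4).
Possible neighbor pairs: C(4,2) = 6. Edges among them: K–L → e = 1.
Clustering(E) = 1/6.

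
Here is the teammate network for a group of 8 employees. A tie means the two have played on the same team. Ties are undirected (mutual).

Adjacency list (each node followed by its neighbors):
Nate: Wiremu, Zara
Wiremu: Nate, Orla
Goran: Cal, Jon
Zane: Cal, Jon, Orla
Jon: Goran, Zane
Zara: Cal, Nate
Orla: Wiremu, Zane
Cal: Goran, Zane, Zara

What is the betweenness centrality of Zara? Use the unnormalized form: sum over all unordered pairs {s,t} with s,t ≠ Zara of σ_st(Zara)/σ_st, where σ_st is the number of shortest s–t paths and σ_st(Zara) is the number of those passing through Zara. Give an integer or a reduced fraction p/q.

Pairs whose geodesics pass through Zara — Cal–Wiremu: 1/2; Cal–Nate: 1; Goran–Wiremu: 1/3; Goran–Nate: 1; Jon–Nate: 2/3; Zane–Nate: 1/2.
All other pairs contribute 0.
Summing the contributions gives betweenness(Zara) = 4.

4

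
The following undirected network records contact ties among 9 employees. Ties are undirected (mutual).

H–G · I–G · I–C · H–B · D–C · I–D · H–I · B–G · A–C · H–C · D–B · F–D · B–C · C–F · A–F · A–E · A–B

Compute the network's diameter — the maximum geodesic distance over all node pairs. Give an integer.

Eccentricity of each node (its greatest distance to any other): A:2, B:2, C:2, D:3, E:3, F:3, G:3, H:3, I:3.
The maximum eccentricity is 3, realized for instance by the pair F–G via F – C – I – G. So the diameter is 3.

3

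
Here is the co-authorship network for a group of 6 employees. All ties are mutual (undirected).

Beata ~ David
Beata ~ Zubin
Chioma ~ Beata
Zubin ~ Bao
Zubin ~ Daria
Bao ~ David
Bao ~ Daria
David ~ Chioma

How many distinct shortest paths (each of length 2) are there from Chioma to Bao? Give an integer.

The shortest distance is 2, and the only length-2 path is Chioma–David–Bao. So there is exactly 1 shortest path.

1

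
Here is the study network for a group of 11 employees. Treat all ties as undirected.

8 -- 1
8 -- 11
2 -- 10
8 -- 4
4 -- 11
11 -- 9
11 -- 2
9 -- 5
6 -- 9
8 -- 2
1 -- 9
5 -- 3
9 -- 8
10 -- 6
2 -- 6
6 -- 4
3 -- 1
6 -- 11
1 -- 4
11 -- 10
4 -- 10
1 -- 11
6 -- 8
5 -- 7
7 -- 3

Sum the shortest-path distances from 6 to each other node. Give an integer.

Distances from 6: 1:2, 2:1, 3:3, 4:1, 5:2, 7:3, 8:1, 9:1, 10:1, 11:1.
Sum = 2 + 1 + 3 + 1 + 2 + 3 + 1 + 1 + 1 + 1 = 16.

16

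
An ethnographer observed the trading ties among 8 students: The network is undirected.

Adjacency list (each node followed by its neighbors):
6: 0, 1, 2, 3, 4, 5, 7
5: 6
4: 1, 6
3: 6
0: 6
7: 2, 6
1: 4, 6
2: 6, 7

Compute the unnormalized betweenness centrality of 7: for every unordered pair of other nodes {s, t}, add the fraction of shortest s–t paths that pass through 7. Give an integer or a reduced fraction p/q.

No shortest path between any pair of other nodes passes through 7.
Summing the contributions gives betweenness(7) = 0.

0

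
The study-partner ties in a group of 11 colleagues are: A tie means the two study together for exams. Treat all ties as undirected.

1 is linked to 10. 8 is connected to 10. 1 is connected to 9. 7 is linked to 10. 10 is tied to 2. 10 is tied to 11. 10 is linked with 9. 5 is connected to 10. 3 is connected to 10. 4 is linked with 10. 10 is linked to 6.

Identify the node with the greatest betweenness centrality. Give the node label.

10

Unnormalized betweenness of each node: 1:0, 2:0, 3:0, 4:0, 5:0, 6:0, 7:0, 8:0, 9:0, 10:44, 11:0.
10 has the largest value, 44, making it the main broker — the node through which the most shortest paths run.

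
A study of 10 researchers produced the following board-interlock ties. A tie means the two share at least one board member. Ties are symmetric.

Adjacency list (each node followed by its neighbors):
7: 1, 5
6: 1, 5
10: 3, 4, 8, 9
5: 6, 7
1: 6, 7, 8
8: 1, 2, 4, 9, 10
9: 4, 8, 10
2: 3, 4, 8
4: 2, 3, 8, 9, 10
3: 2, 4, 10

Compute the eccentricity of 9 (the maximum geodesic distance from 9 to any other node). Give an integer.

Distances from 9: 1:2, 2:2, 3:2, 4:1, 5:4, 6:3, 7:3, 8:1, 10:1.
The largest is 4 (to 5), so the eccentricity of 9 is 4.

4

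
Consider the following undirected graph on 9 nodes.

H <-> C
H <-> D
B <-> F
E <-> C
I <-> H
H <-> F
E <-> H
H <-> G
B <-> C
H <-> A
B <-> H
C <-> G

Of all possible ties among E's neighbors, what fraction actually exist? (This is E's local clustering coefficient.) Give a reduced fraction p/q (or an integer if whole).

1

E's neighbors: C and H (k = 2).
Possible neighbor pairs: C(2,2) = 1. Edges among them: C–H → e = 1.
Clustering(E) = 1/1.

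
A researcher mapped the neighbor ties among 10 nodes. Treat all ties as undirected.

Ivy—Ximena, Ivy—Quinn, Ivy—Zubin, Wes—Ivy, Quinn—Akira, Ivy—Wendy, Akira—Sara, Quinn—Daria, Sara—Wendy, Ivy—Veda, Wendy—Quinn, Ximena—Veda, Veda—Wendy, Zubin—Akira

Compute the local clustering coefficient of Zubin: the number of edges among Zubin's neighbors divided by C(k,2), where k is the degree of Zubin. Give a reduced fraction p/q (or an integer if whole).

0

Zubin's neighbors: Akira and Ivy (k = 2).
Possible neighbor pairs: C(2,2) = 1. Edges among them: none → e = 0.
Clustering(Zubin) = 0/1.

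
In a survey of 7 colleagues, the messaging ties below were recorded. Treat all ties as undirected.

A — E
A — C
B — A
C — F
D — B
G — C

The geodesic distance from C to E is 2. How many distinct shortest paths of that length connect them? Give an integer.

1

The shortest distance is 2, and the only length-2 path is C–A–E. So there is exactly 1 shortest path.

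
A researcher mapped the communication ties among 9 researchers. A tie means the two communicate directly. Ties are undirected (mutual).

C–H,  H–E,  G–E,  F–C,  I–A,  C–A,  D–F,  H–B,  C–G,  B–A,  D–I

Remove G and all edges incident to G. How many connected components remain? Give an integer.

1

G's neighbors (C and E) remain reachable from one another through other ties, so the rest of the network stays in one piece.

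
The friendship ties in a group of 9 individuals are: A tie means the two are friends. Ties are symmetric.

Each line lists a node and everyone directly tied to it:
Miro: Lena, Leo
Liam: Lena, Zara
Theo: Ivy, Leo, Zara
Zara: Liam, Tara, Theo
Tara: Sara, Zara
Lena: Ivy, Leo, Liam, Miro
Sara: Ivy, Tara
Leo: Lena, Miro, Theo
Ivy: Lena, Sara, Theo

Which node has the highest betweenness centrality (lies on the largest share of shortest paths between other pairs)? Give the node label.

Unnormalized betweenness of each node: Ivy:35/6, Lena:23/3, Leo:7/3, Liam:7/3, Miro:0, Sara:11/6, Tara:3/2, Theo:29/6, Zara:17/3.
Lena has the largest value, 23/3, making it the main broker — the node through which the most shortest paths run.

Lena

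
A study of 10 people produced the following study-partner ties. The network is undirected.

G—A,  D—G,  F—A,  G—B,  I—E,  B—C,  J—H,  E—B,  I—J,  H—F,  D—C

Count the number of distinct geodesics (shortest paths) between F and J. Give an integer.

1

The shortest distance is 2, and the only length-2 path is F–H–J. So there is exactly 1 shortest path.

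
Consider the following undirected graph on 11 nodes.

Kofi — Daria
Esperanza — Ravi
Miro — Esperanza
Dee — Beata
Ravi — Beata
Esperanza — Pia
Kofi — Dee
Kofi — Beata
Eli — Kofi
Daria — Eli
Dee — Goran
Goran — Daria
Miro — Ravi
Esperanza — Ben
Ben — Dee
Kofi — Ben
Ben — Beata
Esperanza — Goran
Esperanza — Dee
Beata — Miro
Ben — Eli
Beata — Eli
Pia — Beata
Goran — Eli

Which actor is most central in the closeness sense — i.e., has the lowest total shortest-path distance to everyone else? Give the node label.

Farness (sum of distances to all others) for each node — Beata:13, Ben:15, Daria:20, Dee:15, Eli:15, Esperanza:14, Goran:16, Kofi:15, Miro:18, Pia:19, Ravi:18.
The smallest farness is 13, for Beata, so Beata has the highest closeness.

Beata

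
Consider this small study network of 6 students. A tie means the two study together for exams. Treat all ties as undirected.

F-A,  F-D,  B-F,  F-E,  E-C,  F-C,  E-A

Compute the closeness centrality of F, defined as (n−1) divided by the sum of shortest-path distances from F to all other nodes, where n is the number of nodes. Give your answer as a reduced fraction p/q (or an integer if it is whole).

Distances from F: A:1, B:1, C:1, D:1, E:1. Sum = 5.
n = 6, so closeness = 5/5 = 1.

1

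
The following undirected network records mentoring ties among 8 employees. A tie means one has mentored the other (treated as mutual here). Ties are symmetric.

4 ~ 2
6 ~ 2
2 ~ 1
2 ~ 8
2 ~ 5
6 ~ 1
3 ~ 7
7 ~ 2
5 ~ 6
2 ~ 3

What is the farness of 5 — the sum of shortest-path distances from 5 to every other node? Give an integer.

12

Distances from 5: 1:2, 2:1, 3:2, 4:2, 6:1, 7:2, 8:2.
Sum = 2 + 1 + 2 + 2 + 1 + 2 + 2 = 12.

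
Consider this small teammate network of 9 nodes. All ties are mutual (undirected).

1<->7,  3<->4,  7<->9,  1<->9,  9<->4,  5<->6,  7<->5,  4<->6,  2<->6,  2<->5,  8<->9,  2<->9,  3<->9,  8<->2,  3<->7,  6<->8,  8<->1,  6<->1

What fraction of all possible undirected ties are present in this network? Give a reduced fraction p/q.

There are 18 edges and 9 nodes, so the maximum possible is C(9,2) = 36.
Density = 18/36 = 1/2.

1/2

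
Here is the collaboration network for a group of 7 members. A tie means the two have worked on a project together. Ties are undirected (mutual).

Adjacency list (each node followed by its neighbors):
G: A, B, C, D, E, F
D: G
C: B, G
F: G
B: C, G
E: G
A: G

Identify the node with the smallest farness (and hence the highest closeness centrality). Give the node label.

G

Farness (sum of distances to all others) for each node — A:11, B:10, C:10, D:11, E:11, F:11, G:6.
The smallest farness is 6, for G, so G has the highest closeness.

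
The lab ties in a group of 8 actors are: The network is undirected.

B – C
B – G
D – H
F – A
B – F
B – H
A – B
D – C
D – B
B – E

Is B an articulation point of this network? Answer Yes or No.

Removing B leaves {C, D, and H} with no path to {A and F}, so the network splits into 4 components. B is a cut vertex.

Yes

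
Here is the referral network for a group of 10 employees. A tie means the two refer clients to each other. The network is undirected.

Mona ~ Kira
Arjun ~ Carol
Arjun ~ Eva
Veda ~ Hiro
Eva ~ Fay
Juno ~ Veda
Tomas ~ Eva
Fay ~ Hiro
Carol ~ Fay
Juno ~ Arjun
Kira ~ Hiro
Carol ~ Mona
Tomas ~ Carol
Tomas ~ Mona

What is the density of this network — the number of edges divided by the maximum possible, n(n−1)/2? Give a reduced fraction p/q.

There are 14 edges and 10 nodes, so the maximum possible is C(10,2) = 45.
Density = 14/45.

14/45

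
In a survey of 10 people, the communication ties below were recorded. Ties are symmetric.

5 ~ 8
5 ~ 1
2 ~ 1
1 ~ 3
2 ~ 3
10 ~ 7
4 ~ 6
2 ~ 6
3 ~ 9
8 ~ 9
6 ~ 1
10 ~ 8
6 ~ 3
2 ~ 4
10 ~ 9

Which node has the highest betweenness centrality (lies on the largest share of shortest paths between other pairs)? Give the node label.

3

Unnormalized betweenness of each node: 1:11/2, 2:7/2, 3:25/2, 4:0, 5:7/2, 6:7/2, 7:0, 8:4, 9:23/2, 10:8.
3 has the largest value, 25/2, making it the main broker — the node through which the most shortest paths run.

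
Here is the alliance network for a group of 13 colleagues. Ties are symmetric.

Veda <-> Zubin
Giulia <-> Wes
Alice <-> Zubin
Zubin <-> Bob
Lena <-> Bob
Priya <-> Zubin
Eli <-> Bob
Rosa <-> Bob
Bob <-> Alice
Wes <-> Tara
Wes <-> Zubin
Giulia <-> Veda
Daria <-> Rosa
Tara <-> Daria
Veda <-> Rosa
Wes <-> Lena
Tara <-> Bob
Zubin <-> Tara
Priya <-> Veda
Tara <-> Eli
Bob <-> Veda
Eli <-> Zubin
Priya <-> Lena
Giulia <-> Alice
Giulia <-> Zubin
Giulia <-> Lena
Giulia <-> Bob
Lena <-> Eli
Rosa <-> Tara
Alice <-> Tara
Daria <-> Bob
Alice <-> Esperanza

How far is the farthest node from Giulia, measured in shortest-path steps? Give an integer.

2

Distances from Giulia: Alice:1, Bob:1, Daria:2, Eli:2, Esperanza:2, Lena:1, Priya:2, Rosa:2, Tara:2, Veda:1, Wes:1, Zubin:1.
The largest is 2 (to Esperanza, Tara, Eli, Daria, Rosa, and Priya), so the eccentricity of Giulia is 2.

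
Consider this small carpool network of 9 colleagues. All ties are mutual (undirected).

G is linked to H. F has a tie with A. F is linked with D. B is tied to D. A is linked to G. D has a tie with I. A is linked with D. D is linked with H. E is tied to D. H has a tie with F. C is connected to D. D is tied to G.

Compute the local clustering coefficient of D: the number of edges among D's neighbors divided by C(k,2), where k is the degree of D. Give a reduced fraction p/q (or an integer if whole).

1/7

D's neighbors: A, B, C, E, F, G, H, and I (k = 8).
Possible neighbor pairs: C(8,2) = 28. Edges among them: A–F, A–G, F–H, G–H → e = 4.
Clustering(D) = 4/28 = 1/7.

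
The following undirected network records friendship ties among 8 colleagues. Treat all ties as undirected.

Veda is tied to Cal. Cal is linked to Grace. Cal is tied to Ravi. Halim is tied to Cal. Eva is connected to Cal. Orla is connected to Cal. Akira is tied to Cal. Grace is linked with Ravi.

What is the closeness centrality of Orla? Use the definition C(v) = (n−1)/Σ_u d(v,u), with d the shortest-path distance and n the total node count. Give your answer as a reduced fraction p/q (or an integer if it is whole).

7/13

Distances from Orla: Akira:2, Cal:1, Eva:2, Grace:2, Halim:2, Ravi:2, Veda:2. Sum = 13.
n = 8, so closeness = 7/13.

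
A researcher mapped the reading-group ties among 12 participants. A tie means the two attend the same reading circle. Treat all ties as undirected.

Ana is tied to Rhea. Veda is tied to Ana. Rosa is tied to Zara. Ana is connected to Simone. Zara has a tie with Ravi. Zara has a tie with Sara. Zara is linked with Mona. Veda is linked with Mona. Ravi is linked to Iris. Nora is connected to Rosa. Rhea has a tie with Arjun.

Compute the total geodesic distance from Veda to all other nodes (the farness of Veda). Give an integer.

28

Distances from Veda: Ana:1, Arjun:3, Iris:4, Mona:1, Nora:4, Ravi:3, Rhea:2, Rosa:3, Sara:3, Simone:2, Zara:2.
Sum = 1 + 3 + 4 + 1 + 4 + 3 + 2 + 3 + 3 + 2 + 2 = 28.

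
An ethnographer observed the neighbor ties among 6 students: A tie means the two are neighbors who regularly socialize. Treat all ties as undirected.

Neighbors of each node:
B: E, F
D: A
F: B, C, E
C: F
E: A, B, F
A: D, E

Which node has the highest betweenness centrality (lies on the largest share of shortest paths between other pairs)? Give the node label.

Unnormalized betweenness of each node: A:4, B:0, C:0, D:0, E:6, F:4.
E has the largest value, 6, making it the main broker — the node through which the most shortest paths run.

E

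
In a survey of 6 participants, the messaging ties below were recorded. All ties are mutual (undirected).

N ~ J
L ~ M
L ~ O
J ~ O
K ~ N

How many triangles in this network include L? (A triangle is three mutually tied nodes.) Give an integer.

0

L's neighbors are M and O, but none of them are tied to each other, so no triangle contains L.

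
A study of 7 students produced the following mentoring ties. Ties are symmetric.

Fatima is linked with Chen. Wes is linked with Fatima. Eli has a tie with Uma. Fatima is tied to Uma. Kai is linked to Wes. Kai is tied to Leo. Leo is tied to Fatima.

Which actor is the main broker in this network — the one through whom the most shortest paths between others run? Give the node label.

Unnormalized betweenness of each node: Chen:0, Eli:0, Fatima:23/2, Kai:1/2, Leo:2, Uma:5, Wes:2.
Fatima has the largest value, 23/2, making it the main broker — the node through which the most shortest paths run.

Fatima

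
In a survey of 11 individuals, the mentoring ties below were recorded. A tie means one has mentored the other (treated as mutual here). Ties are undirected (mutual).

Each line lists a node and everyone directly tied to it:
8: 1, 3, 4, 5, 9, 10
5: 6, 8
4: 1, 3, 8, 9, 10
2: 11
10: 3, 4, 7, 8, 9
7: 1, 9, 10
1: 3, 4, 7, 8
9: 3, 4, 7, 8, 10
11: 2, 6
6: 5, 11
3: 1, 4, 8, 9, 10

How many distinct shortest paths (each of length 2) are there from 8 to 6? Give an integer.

The shortest distance is 2, and the only length-2 path is 8–5–6. So there is exactly 1 shortest path.

1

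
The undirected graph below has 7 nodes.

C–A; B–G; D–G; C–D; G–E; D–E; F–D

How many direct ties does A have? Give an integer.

A is directly tied to C. That is 1 neighbor, so the degree of A is 1.

1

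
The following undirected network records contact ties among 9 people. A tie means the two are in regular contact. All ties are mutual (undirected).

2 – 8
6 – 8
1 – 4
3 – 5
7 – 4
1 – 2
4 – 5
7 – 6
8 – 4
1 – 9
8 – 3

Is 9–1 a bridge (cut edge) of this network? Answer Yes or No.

Yes

Without the 9–1 edge there is no alternate route between 9 and 1, so the network disconnects. It is a bridge.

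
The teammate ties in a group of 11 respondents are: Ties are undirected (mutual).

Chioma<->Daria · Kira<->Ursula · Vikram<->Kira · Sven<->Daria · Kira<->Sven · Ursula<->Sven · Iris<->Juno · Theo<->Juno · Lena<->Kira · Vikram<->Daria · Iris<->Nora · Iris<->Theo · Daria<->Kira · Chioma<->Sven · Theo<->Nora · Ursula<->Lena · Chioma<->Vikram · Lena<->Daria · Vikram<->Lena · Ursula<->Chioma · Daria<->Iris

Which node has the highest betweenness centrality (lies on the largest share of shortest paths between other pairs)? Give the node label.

Daria

Unnormalized betweenness of each node: Chioma:23/12, Daria:101/4, Iris:43/2, Juno:0, Kira:9/4, Lena:19/12, Nora:0, Sven:3/2, Theo:1/2, Ursula:11/12, Vikram:7/12.
Daria has the largest value, 101/4, making it the main broker — the node through which the most shortest paths run.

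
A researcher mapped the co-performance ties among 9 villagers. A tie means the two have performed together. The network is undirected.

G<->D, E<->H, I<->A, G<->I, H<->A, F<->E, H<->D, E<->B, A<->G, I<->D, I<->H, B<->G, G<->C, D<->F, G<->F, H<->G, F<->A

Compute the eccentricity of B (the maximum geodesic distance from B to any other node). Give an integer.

Distances from B: A:2, C:2, D:2, E:1, F:2, G:1, H:2, I:2.
The largest is 2 (to C, D, H, I, F, and A), so the eccentricity of B is 2.

2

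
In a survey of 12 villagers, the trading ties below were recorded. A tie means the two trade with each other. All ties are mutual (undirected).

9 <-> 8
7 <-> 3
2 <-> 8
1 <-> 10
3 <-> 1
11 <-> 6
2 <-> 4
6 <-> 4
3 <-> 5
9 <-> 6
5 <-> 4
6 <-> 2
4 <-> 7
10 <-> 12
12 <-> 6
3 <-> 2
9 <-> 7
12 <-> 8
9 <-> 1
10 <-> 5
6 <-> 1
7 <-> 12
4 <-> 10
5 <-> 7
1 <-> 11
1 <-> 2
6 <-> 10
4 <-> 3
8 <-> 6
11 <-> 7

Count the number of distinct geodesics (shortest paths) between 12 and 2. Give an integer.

The shortest distance is 2. The length-2 paths are: 12–6–2; 12–8–2.
That gives 2 distinct shortest paths.

2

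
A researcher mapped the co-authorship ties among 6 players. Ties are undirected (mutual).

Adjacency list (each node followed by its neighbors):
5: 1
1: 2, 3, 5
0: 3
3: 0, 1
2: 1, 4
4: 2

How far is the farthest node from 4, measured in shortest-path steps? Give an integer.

Distances from 4: 0:4, 1:2, 2:1, 3:3, 5:3.
The largest is 4 (to 0), so the eccentricity of 4 is 4.

4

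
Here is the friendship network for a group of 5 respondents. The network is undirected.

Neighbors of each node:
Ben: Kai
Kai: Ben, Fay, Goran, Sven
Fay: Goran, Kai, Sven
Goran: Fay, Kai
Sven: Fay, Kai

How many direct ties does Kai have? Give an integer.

4

Kai is directly tied to Ben, Fay, Goran, and Sven. That is 4 neighbors, so the degree of Kai is 4.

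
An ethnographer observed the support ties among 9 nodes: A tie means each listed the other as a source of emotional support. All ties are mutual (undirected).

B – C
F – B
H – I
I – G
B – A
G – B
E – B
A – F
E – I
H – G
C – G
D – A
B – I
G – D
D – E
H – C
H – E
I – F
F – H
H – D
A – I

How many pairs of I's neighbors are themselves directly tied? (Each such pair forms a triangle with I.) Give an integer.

8

I's neighbors: A, B, E, F, G, and H.
Neighbor pairs that are themselves tied: I–A–B; I–A–F; I–B–E; I–B–F; I–B–G; I–E–H; I–F–H; I–G–H. Each forms one triangle with I, for 8 in total.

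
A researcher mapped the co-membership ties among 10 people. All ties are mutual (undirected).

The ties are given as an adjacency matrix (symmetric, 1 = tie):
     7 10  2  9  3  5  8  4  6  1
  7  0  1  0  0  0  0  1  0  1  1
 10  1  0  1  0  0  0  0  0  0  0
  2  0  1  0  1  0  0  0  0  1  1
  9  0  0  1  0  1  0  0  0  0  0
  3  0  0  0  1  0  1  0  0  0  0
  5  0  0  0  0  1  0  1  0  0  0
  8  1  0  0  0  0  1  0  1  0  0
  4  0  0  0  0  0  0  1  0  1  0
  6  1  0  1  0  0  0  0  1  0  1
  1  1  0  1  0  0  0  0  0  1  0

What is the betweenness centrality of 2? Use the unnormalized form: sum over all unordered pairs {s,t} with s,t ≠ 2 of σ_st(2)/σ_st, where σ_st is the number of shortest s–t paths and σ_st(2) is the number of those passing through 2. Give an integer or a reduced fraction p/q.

28/3

Pairs whose geodesics pass through 2 — 7–9: 3/3; 10–9: 1; 10–3: 1; 10–4: 1/3; 10–6: 1/2; 10–1: 1/2; 9–4: 1; 9–6: 1; 9–1: 1; 3–6: 1; 3–1: 1.
All other pairs contribute 0.
Summing the contributions gives betweenness(2) = 28/3.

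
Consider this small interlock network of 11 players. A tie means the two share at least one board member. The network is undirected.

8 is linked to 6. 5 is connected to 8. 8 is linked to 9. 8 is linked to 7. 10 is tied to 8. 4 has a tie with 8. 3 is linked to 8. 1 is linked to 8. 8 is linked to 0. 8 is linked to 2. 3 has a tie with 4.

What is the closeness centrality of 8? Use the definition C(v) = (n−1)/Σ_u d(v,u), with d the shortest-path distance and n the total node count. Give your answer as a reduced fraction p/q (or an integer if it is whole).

Distances from 8: 0:1, 1:1, 2:1, 3:1, 4:1, 5:1, 6:1, 7:1, 9:1, 10:1. Sum = 10.
n = 11, so closeness = 10/10 = 1.

1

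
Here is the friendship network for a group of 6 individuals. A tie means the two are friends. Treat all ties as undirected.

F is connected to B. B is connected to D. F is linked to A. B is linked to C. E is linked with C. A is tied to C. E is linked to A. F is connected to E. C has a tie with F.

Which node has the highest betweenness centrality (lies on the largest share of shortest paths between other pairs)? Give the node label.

B

Unnormalized betweenness of each node: A:0, B:4, C:2, D:0, E:0, F:2.
B has the largest value, 4, making it the main broker — the node through which the most shortest paths run.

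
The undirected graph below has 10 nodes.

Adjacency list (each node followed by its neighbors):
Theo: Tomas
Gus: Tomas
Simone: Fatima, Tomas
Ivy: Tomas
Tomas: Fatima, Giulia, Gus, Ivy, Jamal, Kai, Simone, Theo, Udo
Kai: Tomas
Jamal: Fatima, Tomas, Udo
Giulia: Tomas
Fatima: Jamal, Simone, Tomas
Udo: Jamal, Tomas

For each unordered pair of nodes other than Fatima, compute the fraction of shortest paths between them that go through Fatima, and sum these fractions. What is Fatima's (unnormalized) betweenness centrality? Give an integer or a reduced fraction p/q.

1/2

Pairs whose geodesics pass through Fatima — Jamal–Simone: 1/2.
All other pairs contribute 0.
Summing the contributions gives betweenness(Fatima) = 1/2.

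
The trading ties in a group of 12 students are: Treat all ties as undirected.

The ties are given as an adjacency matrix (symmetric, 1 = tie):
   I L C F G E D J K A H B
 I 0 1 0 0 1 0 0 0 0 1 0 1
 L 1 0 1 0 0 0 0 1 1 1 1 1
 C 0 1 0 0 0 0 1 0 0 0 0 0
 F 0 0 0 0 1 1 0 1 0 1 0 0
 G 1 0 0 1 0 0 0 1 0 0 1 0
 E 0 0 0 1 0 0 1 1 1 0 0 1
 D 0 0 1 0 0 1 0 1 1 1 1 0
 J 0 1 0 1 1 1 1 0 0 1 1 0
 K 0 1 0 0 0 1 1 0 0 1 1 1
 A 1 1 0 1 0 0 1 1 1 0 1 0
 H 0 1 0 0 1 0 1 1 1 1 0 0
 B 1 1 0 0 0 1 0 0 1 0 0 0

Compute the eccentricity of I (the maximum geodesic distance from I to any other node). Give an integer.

Distances from I: A:1, B:1, C:2, D:2, E:2, F:2, G:1, H:2, J:2, K:2, L:1.
The largest is 2 (to C, J, K, H, E, F, and D), so the eccentricity of I is 2.

2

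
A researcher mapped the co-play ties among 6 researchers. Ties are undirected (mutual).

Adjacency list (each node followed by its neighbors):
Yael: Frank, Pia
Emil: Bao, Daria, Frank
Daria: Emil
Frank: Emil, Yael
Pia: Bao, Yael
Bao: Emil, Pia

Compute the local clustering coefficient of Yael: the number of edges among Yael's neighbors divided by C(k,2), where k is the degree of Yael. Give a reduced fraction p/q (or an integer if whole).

0

Yael's neighbors: Frank and Pia (k = 2).
Possible neighbor pairs: C(2,2) = 1. Edges among them: none → e = 0.
Clustering(Yael) = 0/1.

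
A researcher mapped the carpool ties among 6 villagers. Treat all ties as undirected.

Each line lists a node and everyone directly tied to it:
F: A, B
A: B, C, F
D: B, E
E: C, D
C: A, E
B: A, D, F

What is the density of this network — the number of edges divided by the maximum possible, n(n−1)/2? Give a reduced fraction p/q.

7/15

There are 7 edges and 6 nodes, so the maximum possible is C(6,2) = 15.
Density = 7/15.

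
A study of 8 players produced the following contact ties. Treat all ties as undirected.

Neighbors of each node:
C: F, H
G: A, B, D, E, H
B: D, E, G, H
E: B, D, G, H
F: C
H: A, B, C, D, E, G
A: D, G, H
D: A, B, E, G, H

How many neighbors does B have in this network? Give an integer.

4

B is directly tied to D, E, G, and H. That is 4 neighbors, so the degree of B is 4.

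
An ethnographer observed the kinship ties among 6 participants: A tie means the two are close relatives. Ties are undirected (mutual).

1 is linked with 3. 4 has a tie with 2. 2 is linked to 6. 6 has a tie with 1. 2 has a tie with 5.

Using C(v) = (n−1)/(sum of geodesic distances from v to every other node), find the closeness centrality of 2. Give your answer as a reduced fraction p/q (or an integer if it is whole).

Distances from 2: 1:2, 3:3, 4:1, 5:1, 6:1. Sum = 8.
n = 6, so closeness = 5/8.

5/8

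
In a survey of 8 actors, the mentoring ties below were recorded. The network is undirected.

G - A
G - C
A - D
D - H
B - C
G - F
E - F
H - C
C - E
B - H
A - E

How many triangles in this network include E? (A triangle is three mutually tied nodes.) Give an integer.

0

E's neighbors are A, C, and F, but none of them are tied to each other, so no triangle contains E.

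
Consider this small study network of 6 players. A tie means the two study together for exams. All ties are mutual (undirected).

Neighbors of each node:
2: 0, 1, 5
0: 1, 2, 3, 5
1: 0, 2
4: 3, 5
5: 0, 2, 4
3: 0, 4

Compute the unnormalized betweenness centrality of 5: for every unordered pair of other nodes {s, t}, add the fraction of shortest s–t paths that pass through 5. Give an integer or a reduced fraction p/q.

Pairs whose geodesics pass through 5 — 4–2: 1; 4–1: 2/3; 4–0: 1/2.
All other pairs contribute 0.
Summing the contributions gives betweenness(5) = 13/6.

13/6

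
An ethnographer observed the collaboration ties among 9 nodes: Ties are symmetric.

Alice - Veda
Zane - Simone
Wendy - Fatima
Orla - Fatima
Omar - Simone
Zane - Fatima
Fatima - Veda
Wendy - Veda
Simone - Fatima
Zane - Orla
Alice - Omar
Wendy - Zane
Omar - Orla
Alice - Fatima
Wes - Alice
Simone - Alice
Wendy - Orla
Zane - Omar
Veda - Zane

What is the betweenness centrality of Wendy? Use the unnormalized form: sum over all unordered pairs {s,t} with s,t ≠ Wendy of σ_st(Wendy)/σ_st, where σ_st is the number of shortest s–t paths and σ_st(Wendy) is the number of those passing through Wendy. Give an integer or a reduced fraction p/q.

Pairs whose geodesics pass through Wendy — Orla–Veda: 1/3.
All other pairs contribute 0.
Summing the contributions gives betweenness(Wendy) = 1/3.

1/3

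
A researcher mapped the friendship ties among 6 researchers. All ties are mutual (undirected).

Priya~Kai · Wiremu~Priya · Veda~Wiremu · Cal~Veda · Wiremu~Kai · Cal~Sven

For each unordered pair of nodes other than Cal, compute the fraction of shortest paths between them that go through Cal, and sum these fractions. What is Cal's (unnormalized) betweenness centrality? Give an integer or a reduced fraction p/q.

4

Pairs whose geodesics pass through Cal — Veda–Sven: 1; Sven–Wiremu: 1; Sven–Kai: 1; Sven–Priya: 1.
All other pairs contribute 0.
Summing the contributions gives betweenness(Cal) = 4.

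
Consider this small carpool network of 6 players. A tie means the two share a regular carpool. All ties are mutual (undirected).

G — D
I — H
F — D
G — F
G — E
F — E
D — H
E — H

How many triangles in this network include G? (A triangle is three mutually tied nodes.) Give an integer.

2

G's neighbors: D, E, and F.
Neighbor pairs that are themselves tied: G–D–F; G–E–F. Each forms one triangle with G, for 2 in total.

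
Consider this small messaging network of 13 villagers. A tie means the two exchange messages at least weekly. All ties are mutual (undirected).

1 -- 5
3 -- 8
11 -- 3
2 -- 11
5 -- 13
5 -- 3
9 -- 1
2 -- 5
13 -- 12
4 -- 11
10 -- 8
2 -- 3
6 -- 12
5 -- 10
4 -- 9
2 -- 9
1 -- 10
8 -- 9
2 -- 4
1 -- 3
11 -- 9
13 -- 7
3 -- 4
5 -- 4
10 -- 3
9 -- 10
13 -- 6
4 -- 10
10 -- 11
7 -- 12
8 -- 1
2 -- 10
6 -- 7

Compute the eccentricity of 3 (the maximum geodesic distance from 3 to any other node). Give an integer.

3

Distances from 3: 1:1, 2:1, 4:1, 5:1, 6:3, 7:3, 8:1, 9:2, 10:1, 11:1, 12:3, 13:2.
The largest is 3 (to 12, 6, and 7), so the eccentricity of 3 is 3.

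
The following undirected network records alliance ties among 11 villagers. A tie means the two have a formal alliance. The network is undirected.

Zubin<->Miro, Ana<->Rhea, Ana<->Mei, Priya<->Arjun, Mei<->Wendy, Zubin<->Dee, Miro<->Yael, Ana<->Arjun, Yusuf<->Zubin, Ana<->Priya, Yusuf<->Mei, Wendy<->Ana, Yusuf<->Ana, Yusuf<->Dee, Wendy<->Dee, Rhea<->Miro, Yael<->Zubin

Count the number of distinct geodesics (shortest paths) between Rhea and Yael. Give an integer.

1

The shortest distance is 2, and the only length-2 path is Rhea–Miro–Yael. So there is exactly 1 shortest path.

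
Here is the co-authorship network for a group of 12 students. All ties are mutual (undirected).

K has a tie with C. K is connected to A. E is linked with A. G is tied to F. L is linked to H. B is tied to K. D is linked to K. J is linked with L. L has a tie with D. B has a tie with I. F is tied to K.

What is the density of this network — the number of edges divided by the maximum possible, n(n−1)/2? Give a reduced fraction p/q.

There are 11 edges and 12 nodes, so the maximum possible is C(12,2) = 66.
Density = 11/66 = 1/6.

1/6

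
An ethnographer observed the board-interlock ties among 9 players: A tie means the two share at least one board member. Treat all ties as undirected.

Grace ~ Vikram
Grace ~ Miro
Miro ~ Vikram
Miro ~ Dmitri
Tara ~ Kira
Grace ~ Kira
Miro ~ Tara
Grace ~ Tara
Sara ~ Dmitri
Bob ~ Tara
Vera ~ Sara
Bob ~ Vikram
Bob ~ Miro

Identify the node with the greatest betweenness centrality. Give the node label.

Miro

Unnormalized betweenness of each node: Bob:1/3, Dmitri:12, Grace:10/3, Kira:0, Miro:47/3, Sara:7, Tara:10/3, Vera:0, Vikram:1/3.
Miro has the largest value, 47/3, making it the main broker — the node through which the most shortest paths run.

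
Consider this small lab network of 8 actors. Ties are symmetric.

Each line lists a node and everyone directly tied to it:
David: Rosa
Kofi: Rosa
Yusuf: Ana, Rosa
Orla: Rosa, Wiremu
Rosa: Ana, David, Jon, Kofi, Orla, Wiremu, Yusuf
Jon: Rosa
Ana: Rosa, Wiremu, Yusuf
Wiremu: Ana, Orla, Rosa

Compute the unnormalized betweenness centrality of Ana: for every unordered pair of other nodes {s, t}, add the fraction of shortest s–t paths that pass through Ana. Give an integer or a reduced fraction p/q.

Pairs whose geodesics pass through Ana — Yusuf–Wiremu: 1/2.
All other pairs contribute 0.
Summing the contributions gives betweenness(Ana) = 1/2.

1/2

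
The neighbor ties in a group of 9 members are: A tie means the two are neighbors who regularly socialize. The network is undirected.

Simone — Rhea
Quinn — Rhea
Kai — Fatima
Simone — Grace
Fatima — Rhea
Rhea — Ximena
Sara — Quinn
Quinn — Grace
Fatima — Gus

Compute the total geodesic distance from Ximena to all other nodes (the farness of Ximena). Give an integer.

19

Distances from Ximena: Fatima:2, Grace:3, Gus:3, Kai:3, Quinn:2, Rhea:1, Sara:3, Simone:2.
Sum = 2 + 3 + 3 + 3 + 2 + 1 + 3 + 2 = 19.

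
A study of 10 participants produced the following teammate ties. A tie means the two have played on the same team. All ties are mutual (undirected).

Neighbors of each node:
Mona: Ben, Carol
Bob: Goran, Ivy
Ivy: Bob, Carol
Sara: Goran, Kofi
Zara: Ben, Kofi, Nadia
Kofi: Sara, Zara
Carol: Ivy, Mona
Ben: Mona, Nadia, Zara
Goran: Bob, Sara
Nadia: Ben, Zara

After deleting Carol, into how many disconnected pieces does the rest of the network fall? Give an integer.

Carol's neighbors (Ivy and Mona) remain reachable from one another through other ties, so the rest of the network stays in one piece.

1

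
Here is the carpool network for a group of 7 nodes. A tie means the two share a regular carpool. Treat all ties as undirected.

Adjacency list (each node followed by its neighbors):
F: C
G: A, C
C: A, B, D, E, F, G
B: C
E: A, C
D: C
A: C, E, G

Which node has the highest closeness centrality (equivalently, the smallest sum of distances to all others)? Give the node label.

C

Farness (sum of distances to all others) for each node — A:9, B:11, C:6, D:11, E:10, F:11, G:10.
The smallest farness is 6, for C, so C has the highest closeness.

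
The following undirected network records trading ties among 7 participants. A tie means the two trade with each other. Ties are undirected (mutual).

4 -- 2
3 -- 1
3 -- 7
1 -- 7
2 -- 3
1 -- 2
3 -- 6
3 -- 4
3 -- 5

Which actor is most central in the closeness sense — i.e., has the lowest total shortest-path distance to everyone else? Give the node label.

3

Farness (sum of distances to all others) for each node — 1:9, 2:9, 3:6, 4:10, 5:11, 6:11, 7:10.
The smallest farness is 6, for 3, so 3 has the highest closeness.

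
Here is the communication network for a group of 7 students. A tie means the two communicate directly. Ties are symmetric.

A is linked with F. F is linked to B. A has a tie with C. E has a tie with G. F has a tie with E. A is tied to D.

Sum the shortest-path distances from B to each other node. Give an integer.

14

Distances from B: A:2, C:3, D:3, E:2, F:1, G:3.
Sum = 2 + 3 + 3 + 2 + 1 + 3 = 14.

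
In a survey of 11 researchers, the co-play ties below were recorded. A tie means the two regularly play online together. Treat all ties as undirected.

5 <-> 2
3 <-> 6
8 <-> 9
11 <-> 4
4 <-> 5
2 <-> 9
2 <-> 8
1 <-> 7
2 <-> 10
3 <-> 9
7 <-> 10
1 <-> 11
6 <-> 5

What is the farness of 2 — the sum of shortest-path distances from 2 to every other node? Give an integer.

Distances from 2: 1:3, 3:2, 4:2, 5:1, 6:2, 7:2, 8:1, 9:1, 10:1, 11:3.
Sum = 3 + 2 + 2 + 1 + 2 + 2 + 1 + 1 + 1 + 3 = 18.

18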